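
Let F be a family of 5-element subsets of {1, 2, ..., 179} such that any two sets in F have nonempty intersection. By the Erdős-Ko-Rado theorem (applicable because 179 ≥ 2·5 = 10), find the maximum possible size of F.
max |F| = C(178, 4) = 40432700

The Erdős-Ko-Rado theorem states: for n ≥ 2k, an intersecting family of k-subsets of an n-element set has size at most C(n − 1, k − 1), with equality for 'star' families {A ⊆ [n] : |A| = k, i ∈ A} (fix an element i). For n = 179, k = 5: C(178, 4) = 40432700.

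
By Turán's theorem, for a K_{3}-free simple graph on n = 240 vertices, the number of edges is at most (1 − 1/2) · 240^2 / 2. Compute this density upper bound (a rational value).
Turán density bound = (1/2) · 240^2/2 = 14400

Turán's theorem: ex(n, K_{r+1}) is achieved by the complete r-partite Turán graph T(n, r) with parts as balanced as possible, and is at most (1 − 1/r) · n^2/2. For r = 2, n = 240: the density bound is (1/2) · 57600/2 = 14400. Since 2 ∣ 240, the Turán graph T(240, 2) has parts of equal size 120, and its edge count e(T(240, 2)) = 14400 attains the density bound exactly.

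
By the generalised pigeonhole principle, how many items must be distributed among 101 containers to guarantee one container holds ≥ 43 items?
n = (43 − 1)·101 + 1 = 4243

By the generalised pigeonhole principle, to guarantee some box contains ≥ r objects we need more than (r − 1) · k objects total. Threshold: n = (r − 1) · k + 1. With r = 43 and k = 101: n = 42 · 101 + 1 = 4242 + 1 = 4243. For n = 4242 = 42 · 101, we can put exactly 42 objects in every box, avoiding 43 in any single one — so 4243 is tight.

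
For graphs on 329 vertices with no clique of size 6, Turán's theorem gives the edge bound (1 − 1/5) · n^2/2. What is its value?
Turán density bound = (4/5) · 329^2/2 = 216482/5 ≈ 43296.4

Turán's theorem: ex(n, K_{r+1}) is achieved by the complete r-partite Turán graph T(n, r) with parts as balanced as possible, and is at most (1 − 1/r) · n^2/2. For r = 5, n = 329: the density bound is (4/5) · 108241/2 = 216482/5 ≈ 43296.4. The integer-valued extremum is e(T(329, 5)) = 43296, which is strictly less than the density bound 216482/5 since 5 ∤ 329 (the parts of T(329, 5) cannot all be equal).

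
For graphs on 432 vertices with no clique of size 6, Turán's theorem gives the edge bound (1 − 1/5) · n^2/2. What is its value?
Turán density bound = (4/5) · 432^2/2 = 373248/5 ≈ 74649.6

Turán's theorem: ex(n, K_{r+1}) is achieved by the complete r-partite Turán graph T(n, r) with parts as balanced as possible, and is at most (1 − 1/r) · n^2/2. For r = 5, n = 432: the density bound is (4/5) · 186624/2 = 373248/5 ≈ 74649.6. The integer-valued extremum is e(T(432, 5)) = 74649, which is strictly less than the density bound 373248/5 since 5 ∤ 432 (the parts of T(432, 5) cannot all be equal).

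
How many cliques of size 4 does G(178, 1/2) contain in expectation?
E[# K_4] = C(178, 4) · (1/2)^C(4, 2) = 40432700 / 2^6 = 10108175/16 = 631760.9375

For each 4-subset S of vertices (there are C(178, 4) = 40432700 such S), let X_S = 1 if S induces a K_4 (all C(4, 2) = 6 edges present). Then P(X_S = 1) = (1/2)^6 = 1/64. By linearity of expectation, E[# K_4] = C(178, 4) · (1/2)^6 = 40432700 / 64 = 10108175/16 = 631760.9375.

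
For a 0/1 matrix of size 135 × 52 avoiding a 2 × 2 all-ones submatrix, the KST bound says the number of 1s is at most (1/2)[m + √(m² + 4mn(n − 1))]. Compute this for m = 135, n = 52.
z(135, 52; 2, 2) ≤ (1/2)[135 + √(135² + 4·135·52·51)] = (1/2)[135 + √1450305] = 669.643

Kővári–Sós–Turán: let r_1, ..., r_135 be the row sums and z = Σ r_i the total number of 1s. Each pair of columns can share at most one row with both entries 1 (else a 2×2 all-ones block appears), so Σ_i C(r_i, 2) ≤ C(52, 2) = 1326. By convexity Σ_i C(r_i, 2) ≥ 135·C(z/135, 2) = z(z − 135)/(2·135), giving z² − 135z − 135·52·51 ≤ 0 and hence z ≤ (1/2)[135 + √(18225 + 4·358020)] = (1/2)[135 + √1450305] ≈ (1/2)(135 + 1204.2861) = 669.643.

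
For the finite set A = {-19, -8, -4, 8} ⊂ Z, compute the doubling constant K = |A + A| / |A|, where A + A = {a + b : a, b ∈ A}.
K = |A + A| / |A| = 10/4 = 5/2

Enumerate A + A = {a + b : a, b ∈ A}. With |A| = 4, there are |A|^2 = 16 ordered sum pairs; collecting distinct values, A + A = {-38, -27, -23, -16, -12, -11, -8, 0, 4, 16}, so |A + A| = 10. Thus K = 10/4 = 5/2. For comparison, the minimum possible |A + A| over all 4-element sets is 2·4 − 1 = 7 (so min K = 7/4), attained only by arithmetic progressions.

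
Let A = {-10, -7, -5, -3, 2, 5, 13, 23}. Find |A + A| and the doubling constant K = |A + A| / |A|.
K = |A + A| / |A| = 31/8

Enumerate A + A = {a + b : a, b ∈ A}. With |A| = 8, there are |A|^2 = 64 ordered sum pairs; collecting distinct values, A + A = {-20, -17, -15, -14, -13, -12, -10, -8, -6, -5, -3, -2, -1, 0, 2, 3, 4, 6, 7, 8, 10, 13, 15, 16, 18, 20, 25, 26, 28, 36, 46}, so |A + A| = 31. Thus K = 31/8. For comparison, the minimum possible |A + A| over all 8-element sets is 2·8 − 1 = 15 (so min K = 15/8), attained only by arithmetic progressions.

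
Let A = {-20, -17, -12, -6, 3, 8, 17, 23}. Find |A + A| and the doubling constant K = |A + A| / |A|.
K = |A + A| / |A| = 30/8 = 15/4

Enumerate A + A = {a + b : a, b ∈ A}. With |A| = 8, there are |A|^2 = 64 ordered sum pairs; collecting distinct values, A + A = {-40, -37, -34, -32, -29, -26, -24, -23, -18, -17, -14, -12, -9, -4, -3, 0, 2, 3, 5, 6, 11, 16, 17, 20, 25, 26, 31, 34, 40, 46}, so |A + A| = 30. Thus K = 30/8 = 15/4. For comparison, the minimum possible |A + A| over all 8-element sets is 2·8 − 1 = 15 (so min K = 15/8), attained only by arithmetic progressions.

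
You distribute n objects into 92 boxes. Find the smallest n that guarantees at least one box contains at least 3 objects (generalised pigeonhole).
n = (3 − 1)·92 + 1 = 185

By the generalised pigeonhole principle, to guarantee some box contains ≥ r objects we need more than (r − 1) · k objects total. Threshold: n = (r − 1) · k + 1. With r = 3 and k = 92: n = 2 · 92 + 1 = 184 + 1 = 185. For n = 184 = 2 · 92, we can put exactly 2 objects in every box, avoiding 3 in any single one — so 185 is tight.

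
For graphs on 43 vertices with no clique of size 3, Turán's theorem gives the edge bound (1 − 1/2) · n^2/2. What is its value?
Turán density bound = (1/2) · 43^2/2 = 1849/4 ≈ 462.25

Turán's theorem: ex(n, K_{r+1}) is achieved by the complete r-partite Turán graph T(n, r) with parts as balanced as possible, and is at most (1 − 1/r) · n^2/2. For r = 2, n = 43: the density bound is (1/2) · 1849/2 = 1849/4 ≈ 462.25. The integer-valued extremum is e(T(43, 2)) = 462, which is strictly less than the density bound 1849/4 since 2 ∤ 43 (the parts of T(43, 2) cannot all be equal).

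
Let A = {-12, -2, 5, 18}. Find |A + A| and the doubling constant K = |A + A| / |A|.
K = |A + A| / |A| = 10/4 = 5/2

Enumerate A + A = {a + b : a, b ∈ A}. With |A| = 4, there are |A|^2 = 16 ordered sum pairs; collecting distinct values, A + A = {-24, -14, -7, -4, 3, 6, 10, 16, 23, 36}, so |A + A| = 10. Thus K = 10/4 = 5/2. For comparison, the minimum possible |A + A| over all 4-element sets is 2·4 − 1 = 7 (so min K = 7/4), attained only by arithmetic progressions.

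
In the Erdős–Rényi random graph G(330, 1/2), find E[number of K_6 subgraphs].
E[# K_6] = C(330, 6) · (1/2)^C(6, 2) = 1713562300450 / 2^15 = 856781150225/16384 ≈ 52293771.376038

For each 6-subset S of vertices (there are C(330, 6) = 1713562300450 such S), let X_S = 1 if S induces a K_6 (all C(6, 2) = 15 edges present). Then P(X_S = 1) = (1/2)^15 = 1/32768. By linearity of expectation, E[# K_6] = C(330, 6) · (1/2)^15 = 1713562300450 / 32768 = 856781150225/16384 ≈ 52293771.376038.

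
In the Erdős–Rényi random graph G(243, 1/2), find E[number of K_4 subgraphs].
E[# K_4] = C(243, 4) · (1/2)^C(4, 2) = 141722460 / 2^6 = 35430615/16 = 2214413.4375

For each 4-subset S of vertices (there are C(243, 4) = 141722460 such S), let X_S = 1 if S induces a K_4 (all C(4, 2) = 6 edges present). Then P(X_S = 1) = (1/2)^6 = 1/64. By linearity of expectation, E[# K_4] = C(243, 4) · (1/2)^6 = 141722460 / 64 = 35430615/16 = 2214413.4375.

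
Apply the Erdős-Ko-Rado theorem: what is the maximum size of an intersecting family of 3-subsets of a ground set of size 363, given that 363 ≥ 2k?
max |F| = C(362, 2) = 65341

Erdős-Ko-Rado (1961): when n ≥ 2k, max |F| = C(n−1, k−1). The bound is attained by the star {A : i ∈ A} for any fixed i ∈ [n]. Here C(363−1, 3−1) = C(362, 2) = 65341.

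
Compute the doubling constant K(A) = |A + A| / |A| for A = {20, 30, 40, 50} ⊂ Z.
K = |A + A| / |A| = 7/4

Enumerate A + A = {a + b : a, b ∈ A}. With |A| = 4, there are |A|^2 = 16 ordered sum pairs; collecting distinct values, A + A = {40, 50, 60, 70, 80, 90, 100}, so |A + A| = 7. Thus K = 7/4. Here |A + A| = 2|A| − 1 = 7, the minimum possible — so K = 7/4 is minimal, which holds iff A is an arithmetic progression.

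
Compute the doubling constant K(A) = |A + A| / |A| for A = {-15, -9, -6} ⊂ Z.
K = |A + A| / |A| = 6/3 = 2

Enumerate A + A = {a + b : a, b ∈ A}. With |A| = 3, there are |A|^2 = 9 ordered sum pairs; collecting distinct values, A + A = {-30, -24, -21, -18, -15, -12}, so |A + A| = 6. Thus K = 6/3 = 2. For comparison, the minimum possible |A + A| over all 3-element sets is 2·3 − 1 = 5 (so min K = 5/3), attained only by arithmetic progressions.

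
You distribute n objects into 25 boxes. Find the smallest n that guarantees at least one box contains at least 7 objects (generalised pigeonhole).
n = (7 − 1)·25 + 1 = 151

By the generalised pigeonhole principle, to guarantee some box contains ≥ r objects we need more than (r − 1) · k objects total. Threshold: n = (r − 1) · k + 1. With r = 7 and k = 25: n = 6 · 25 + 1 = 150 + 1 = 151. For n = 150 = 6 · 25, we can put exactly 6 objects in every box, avoiding 7 in any single one — so 151 is tight.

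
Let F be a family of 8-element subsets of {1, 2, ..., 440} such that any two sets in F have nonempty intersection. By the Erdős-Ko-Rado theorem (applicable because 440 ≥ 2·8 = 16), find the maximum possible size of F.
max |F| = C(439, 7) = 594214032237517

Erdős-Ko-Rado (1961): when n ≥ 2k, max |F| = C(n−1, k−1). The bound is attained by the star {A : i ∈ A} for any fixed i ∈ [n]. Here C(440−1, 8−1) = C(439, 7) = 594214032237517.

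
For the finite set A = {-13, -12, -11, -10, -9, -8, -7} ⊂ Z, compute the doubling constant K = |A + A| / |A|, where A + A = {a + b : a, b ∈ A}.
K = |A + A| / |A| = 13/7

Enumerate A + A = {a + b : a, b ∈ A}. With |A| = 7, there are |A|^2 = 49 ordered sum pairs; collecting distinct values, A + A = {-26, -25, -24, -23, -22, -21, -20, -19, -18, -17, -16, -15, -14}, so |A + A| = 13. Thus K = 13/7. Here |A + A| = 2|A| − 1 = 13, the minimum possible — so K = 13/7 is minimal, which holds iff A is an arithmetic progression.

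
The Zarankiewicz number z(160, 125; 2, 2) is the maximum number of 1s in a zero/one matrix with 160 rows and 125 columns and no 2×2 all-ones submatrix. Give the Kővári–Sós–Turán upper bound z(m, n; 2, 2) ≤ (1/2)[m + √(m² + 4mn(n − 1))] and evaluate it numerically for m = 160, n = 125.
z(160, 125; 2, 2) ≤ (1/2)[160 + √(160² + 4·160·125·124)] = (1/2)[160 + √9945600] = 1656.8323

Kővári–Sós–Turán: let r_1, ..., r_160 be the row sums and z = Σ r_i the total number of 1s. Each pair of columns can share at most one row with both entries 1 (else a 2×2 all-ones block appears), so Σ_i C(r_i, 2) ≤ C(125, 2) = 7750. By convexity Σ_i C(r_i, 2) ≥ 160·C(z/160, 2) = z(z − 160)/(2·160), giving z² − 160z − 160·125·124 ≤ 0 and hence z ≤ (1/2)[160 + √(25600 + 4·2480000)] = (1/2)[160 + √9945600] ≈ (1/2)(160 + 3153.6645) = 1656.8323.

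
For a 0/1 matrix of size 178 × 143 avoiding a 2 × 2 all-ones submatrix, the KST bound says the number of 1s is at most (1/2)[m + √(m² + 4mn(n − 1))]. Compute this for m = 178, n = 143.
z(178, 143; 2, 2) ≤ (1/2)[178 + √(178² + 4·178·143·142)] = (1/2)[178 + √14489556] = 1992.2575

Kővári–Sós–Turán: let r_1, ..., r_178 be the row sums and z = Σ r_i the total number of 1s. Each pair of columns can share at most one row with both entries 1 (else a 2×2 all-ones block appears), so Σ_i C(r_i, 2) ≤ C(143, 2) = 10153. By convexity Σ_i C(r_i, 2) ≥ 178·C(z/178, 2) = z(z − 178)/(2·178), giving z² − 178z − 178·143·142 ≤ 0 and hence z ≤ (1/2)[178 + √(31684 + 4·3614468)] = (1/2)[178 + √14489556] ≈ (1/2)(178 + 3806.5149) = 1992.2575.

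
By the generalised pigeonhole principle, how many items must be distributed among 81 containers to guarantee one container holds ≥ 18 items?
n = (18 − 1)·81 + 1 = 1378

By the generalised pigeonhole principle, to guarantee some box contains ≥ r objects we need more than (r − 1) · k objects total. Threshold: n = (r − 1) · k + 1. With r = 18 and k = 81: n = 17 · 81 + 1 = 1377 + 1 = 1378. For n = 1377 = 17 · 81, we can put exactly 17 objects in every box, avoiding 18 in any single one — so 1378 is tight.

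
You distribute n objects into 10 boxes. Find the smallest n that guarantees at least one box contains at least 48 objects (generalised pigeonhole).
n = (48 − 1)·10 + 1 = 471

By the generalised pigeonhole principle, to guarantee some box contains ≥ r objects we need more than (r − 1) · k objects total. Threshold: n = (r − 1) · k + 1. With r = 48 and k = 10: n = 47 · 10 + 1 = 470 + 1 = 471. For n = 470 = 47 · 10, we can put exactly 47 objects in every box, avoiding 48 in any single one — so 471 is tight.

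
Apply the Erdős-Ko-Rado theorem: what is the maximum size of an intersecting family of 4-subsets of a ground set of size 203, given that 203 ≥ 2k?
max |F| = C(202, 3) = 1353400

Erdős-Ko-Rado (1961): when n ≥ 2k, max |F| = C(n−1, k−1). The bound is attained by the star {A : i ∈ A} for any fixed i ∈ [n]. Here C(203−1, 4−1) = C(202, 3) = 1353400.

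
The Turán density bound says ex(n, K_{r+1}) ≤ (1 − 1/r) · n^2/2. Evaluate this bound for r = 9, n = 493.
Turán density bound = (8/9) · 493^2/2 = 972196/9 ≈ 108021.7778

Turán's theorem: ex(n, K_{r+1}) is achieved by the complete r-partite Turán graph T(n, r) with parts as balanced as possible, and is at most (1 − 1/r) · n^2/2. For r = 9, n = 493: the density bound is (8/9) · 243049/2 = 972196/9 ≈ 108021.7778. The integer-valued extremum is e(T(493, 9)) = 108021, which is strictly less than the density bound 972196/9 since 9 ∤ 493 (the parts of T(493, 9) cannot all be equal).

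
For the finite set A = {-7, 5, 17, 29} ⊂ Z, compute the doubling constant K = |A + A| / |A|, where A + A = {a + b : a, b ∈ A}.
K = |A + A| / |A| = 7/4

Enumerate A + A = {a + b : a, b ∈ A}. With |A| = 4, there are |A|^2 = 16 ordered sum pairs; collecting distinct values, A + A = {-14, -2, 10, 22, 34, 46, 58}, so |A + A| = 7. Thus K = 7/4. Here |A + A| = 2|A| − 1 = 7, the minimum possible — so K = 7/4 is minimal, which holds iff A is an arithmetic progression.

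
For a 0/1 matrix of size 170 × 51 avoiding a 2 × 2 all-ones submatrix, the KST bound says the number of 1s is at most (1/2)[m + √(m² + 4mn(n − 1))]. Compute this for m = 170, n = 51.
z(170, 51; 2, 2) ≤ (1/2)[170 + √(170² + 4·170·51·50)] = (1/2)[170 + √1762900] = 748.8712

Kővári–Sós–Turán: let r_1, ..., r_170 be the row sums and z = Σ r_i the total number of 1s. Each pair of columns can share at most one row with both entries 1 (else a 2×2 all-ones block appears), so Σ_i C(r_i, 2) ≤ C(51, 2) = 1275. By convexity Σ_i C(r_i, 2) ≥ 170·C(z/170, 2) = z(z − 170)/(2·170), giving z² − 170z − 170·51·50 ≤ 0 and hence z ≤ (1/2)[170 + √(28900 + 4·433500)] = (1/2)[170 + √1762900] ≈ (1/2)(170 + 1327.7424) = 748.8712.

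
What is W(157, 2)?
W(157, 2) = 157 + 1 = 158

A 2-term AP is any pair of integers, so a monochromatic 2-AP exists iff some colour is used at least twice. With 157 colours, the colouring i ↦ i on {1, ..., 157} uses each colour once, avoiding any monochromatic pair, so W(157, 2) > 157. For {1, ..., 158}, pigeonhole forces two integers of the same colour, which form a monochromatic 2-AP. Hence W(157, 2) = 158.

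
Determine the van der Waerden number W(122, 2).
W(122, 2) = 122 + 1 = 123

A 2-term AP is any pair of integers, so a monochromatic 2-AP exists iff some colour is used at least twice. With 122 colours, the colouring i ↦ i on {1, ..., 122} uses each colour once, avoiding any monochromatic pair, so W(122, 2) > 122. For {1, ..., 123}, pigeonhole forces two integers of the same colour, which form a monochromatic 2-AP. Hence W(122, 2) = 123.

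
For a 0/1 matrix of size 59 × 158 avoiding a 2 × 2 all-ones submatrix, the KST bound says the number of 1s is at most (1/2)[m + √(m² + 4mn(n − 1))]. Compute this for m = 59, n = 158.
z(59, 158; 2, 2) ≤ (1/2)[59 + √(59² + 4·59·158·157)] = (1/2)[59 + √5857697] = 1239.634

Kővári–Sós–Turán: let r_1, ..., r_59 be the row sums and z = Σ r_i the total number of 1s. Each pair of columns can share at most one row with both entries 1 (else a 2×2 all-ones block appears), so Σ_i C(r_i, 2) ≤ C(158, 2) = 12403. By convexity Σ_i C(r_i, 2) ≥ 59·C(z/59, 2) = z(z − 59)/(2·59), giving z² − 59z − 59·158·157 ≤ 0 and hence z ≤ (1/2)[59 + √(3481 + 4·1463554)] = (1/2)[59 + √5857697] ≈ (1/2)(59 + 2420.268) = 1239.634.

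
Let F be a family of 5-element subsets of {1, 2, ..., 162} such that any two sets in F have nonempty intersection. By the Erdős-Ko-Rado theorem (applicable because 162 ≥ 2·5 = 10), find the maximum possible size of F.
max |F| = C(161, 4) = 26964280

Erdős-Ko-Rado (1961): when n ≥ 2k, max |F| = C(n−1, k−1). The bound is attained by the star {A : i ∈ A} for any fixed i ∈ [n]. Here C(162−1, 5−1) = C(161, 4) = 26964280.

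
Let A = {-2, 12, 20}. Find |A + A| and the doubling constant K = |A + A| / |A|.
K = |A + A| / |A| = 6/3 = 2

Enumerate A + A = {a + b : a, b ∈ A}. With |A| = 3, there are |A|^2 = 9 ordered sum pairs; collecting distinct values, A + A = {-4, 10, 18, 24, 32, 40}, so |A + A| = 6. Thus K = 6/3 = 2. For comparison, the minimum possible |A + A| over all 3-element sets is 2·3 − 1 = 5 (so min K = 5/3), attained only by arithmetic progressions.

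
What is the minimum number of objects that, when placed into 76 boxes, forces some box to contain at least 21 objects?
n = (21 − 1)·76 + 1 = 1521

By the generalised pigeonhole principle, to guarantee some box contains ≥ r objects we need more than (r − 1) · k objects total. Threshold: n = (r − 1) · k + 1. With r = 21 and k = 76: n = 20 · 76 + 1 = 1520 + 1 = 1521. For n = 1520 = 20 · 76, we can put exactly 20 objects in every box, avoiding 21 in any single one — so 1521 is tight.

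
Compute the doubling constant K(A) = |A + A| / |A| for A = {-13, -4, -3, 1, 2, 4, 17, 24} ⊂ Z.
K = |A + A| / |A| = 33/8

Enumerate A + A = {a + b : a, b ∈ A}. With |A| = 8, there are |A|^2 = 64 ordered sum pairs; collecting distinct values, A + A = {-26, -17, -16, -12, -11, -9, -8, -7, -6, -3, -2, -1, 0, 1, 2, 3, 4, 5, 6, 8, 11, 13, 14, 18, 19, 20, 21, 25, 26, 28, 34, 41, 48}, so |A + A| = 33. Thus K = 33/8. For comparison, the minimum possible |A + A| over all 8-element sets is 2·8 − 1 = 15 (so min K = 15/8), attained only by arithmetic progressions.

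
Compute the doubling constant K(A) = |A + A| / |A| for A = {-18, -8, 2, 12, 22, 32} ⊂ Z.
K = |A + A| / |A| = 11/6

Enumerate A + A = {a + b : a, b ∈ A}. With |A| = 6, there are |A|^2 = 36 ordered sum pairs; collecting distinct values, A + A = {-36, -26, -16, -6, 4, 14, 24, 34, 44, 54, 64}, so |A + A| = 11. Thus K = 11/6. Here |A + A| = 2|A| − 1 = 11, the minimum possible — so K = 11/6 is minimal, which holds iff A is an arithmetic progression.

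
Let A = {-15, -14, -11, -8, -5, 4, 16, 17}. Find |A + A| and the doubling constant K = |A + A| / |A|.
K = |A + A| / |A| = 30/8 = 15/4

Enumerate A + A = {a + b : a, b ∈ A}. With |A| = 8, there are |A|^2 = 64 ordered sum pairs; collecting distinct values, A + A = {-30, -29, -28, -26, -25, -23, -22, -20, -19, -16, -13, -11, -10, -7, -4, -1, 1, 2, 3, 5, 6, 8, 9, 11, 12, 20, 21, 32, 33, 34}, so |A + A| = 30. Thus K = 30/8 = 15/4. For comparison, the minimum possible |A + A| over all 8-element sets is 2·8 − 1 = 15 (so min K = 15/8), attained only by arithmetic progressions.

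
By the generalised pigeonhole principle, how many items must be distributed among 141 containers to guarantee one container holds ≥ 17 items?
n = (17 − 1)·141 + 1 = 2257

By the generalised pigeonhole principle, to guarantee some box contains ≥ r objects we need more than (r − 1) · k objects total. Threshold: n = (r − 1) · k + 1. With r = 17 and k = 141: n = 16 · 141 + 1 = 2256 + 1 = 2257. For n = 2256 = 16 · 141, we can put exactly 16 objects in every box, avoiding 17 in any single one — so 2257 is tight.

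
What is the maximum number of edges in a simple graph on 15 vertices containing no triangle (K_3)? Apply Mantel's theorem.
ex(15, K_3) = ⌊15^2/4⌋ = 56

Mantel (1907): a triangle-free graph on n vertices has at most ⌊n^2/4⌋ edges, with equality for the complete bipartite graph K_{⌊n/2⌋, ⌈n/2⌉}. For n = 15: ⌊15^2/4⌋ = ⌊225/4⌋ = 56. The extremal graph is K_{7, 8}, which has 7·8 = 56 edges.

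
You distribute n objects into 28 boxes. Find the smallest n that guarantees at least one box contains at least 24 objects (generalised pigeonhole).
n = (24 − 1)·28 + 1 = 645

By the generalised pigeonhole principle, to guarantee some box contains ≥ r objects we need more than (r − 1) · k objects total. Threshold: n = (r − 1) · k + 1. With r = 24 and k = 28: n = 23 · 28 + 1 = 644 + 1 = 645. For n = 644 = 23 · 28, we can put exactly 23 objects in every box, avoiding 24 in any single one — so 645 is tight.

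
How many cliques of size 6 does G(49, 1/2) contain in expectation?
E[# K_6] = C(49, 6) · (1/2)^C(6, 2) = 13983816 / 2^15 = 1747977/4096 ≈ 426.752197

For each 6-subset S of vertices (there are C(49, 6) = 13983816 such S), let X_S = 1 if S induces a K_6 (all C(6, 2) = 15 edges present). Then P(X_S = 1) = (1/2)^15 = 1/32768. By linearity of expectation, E[# K_6] = C(49, 6) · (1/2)^15 = 13983816 / 32768 = 1747977/4096 ≈ 426.752197.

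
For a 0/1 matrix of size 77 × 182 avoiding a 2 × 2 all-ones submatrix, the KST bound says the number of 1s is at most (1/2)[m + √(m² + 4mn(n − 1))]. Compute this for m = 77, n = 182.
z(77, 182; 2, 2) ≤ (1/2)[77 + √(77² + 4·77·182·181)] = (1/2)[77 + √10152065] = 1631.6153

Kővári–Sós–Turán: let r_1, ..., r_77 be the row sums and z = Σ r_i the total number of 1s. Each pair of columns can share at most one row with both entries 1 (else a 2×2 all-ones block appears), so Σ_i C(r_i, 2) ≤ C(182, 2) = 16471. By convexity Σ_i C(r_i, 2) ≥ 77·C(z/77, 2) = z(z − 77)/(2·77), giving z² − 77z − 77·182·181 ≤ 0 and hence z ≤ (1/2)[77 + √(5929 + 4·2536534)] = (1/2)[77 + √10152065] ≈ (1/2)(77 + 3186.2305) = 1631.6153.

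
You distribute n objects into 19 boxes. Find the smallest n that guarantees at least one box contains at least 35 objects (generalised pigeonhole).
n = (35 − 1)·19 + 1 = 647

By the generalised pigeonhole principle, to guarantee some box contains ≥ r objects we need more than (r − 1) · k objects total. Threshold: n = (r − 1) · k + 1. With r = 35 and k = 19: n = 34 · 19 + 1 = 646 + 1 = 647. For n = 646 = 34 · 19, we can put exactly 34 objects in every box, avoiding 35 in any single one — so 647 is tight.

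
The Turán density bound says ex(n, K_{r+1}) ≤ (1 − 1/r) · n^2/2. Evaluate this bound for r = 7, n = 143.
Turán density bound = (6/7) · 143^2/2 = 61347/7 ≈ 8763.8571

Turán's theorem: ex(n, K_{r+1}) is achieved by the complete r-partite Turán graph T(n, r) with parts as balanced as possible, and is at most (1 − 1/r) · n^2/2. For r = 7, n = 143: the density bound is (6/7) · 20449/2 = 61347/7 ≈ 8763.8571. The integer-valued extremum is e(T(143, 7)) = 8763, which is strictly less than the density bound 61347/7 since 7 ∤ 143 (the parts of T(143, 7) cannot all be equal).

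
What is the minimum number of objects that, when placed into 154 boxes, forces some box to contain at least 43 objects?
n = (43 − 1)·154 + 1 = 6469

By the generalised pigeonhole principle, to guarantee some box contains ≥ r objects we need more than (r − 1) · k objects total. Threshold: n = (r − 1) · k + 1. With r = 43 and k = 154: n = 42 · 154 + 1 = 6468 + 1 = 6469. For n = 6468 = 42 · 154, we can put exactly 42 objects in every box, avoiding 43 in any single one — so 6469 is tight.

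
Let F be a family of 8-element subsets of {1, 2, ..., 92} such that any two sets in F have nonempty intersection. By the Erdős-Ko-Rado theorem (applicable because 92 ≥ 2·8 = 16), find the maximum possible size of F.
max |F| = C(91, 7) = 8093990190

The Erdős-Ko-Rado theorem states: for n ≥ 2k, an intersecting family of k-subsets of an n-element set has size at most C(n − 1, k − 1), with equality for 'star' families {A ⊆ [n] : |A| = k, i ∈ A} (fix an element i). For n = 92, k = 8: C(91, 7) = 8093990190.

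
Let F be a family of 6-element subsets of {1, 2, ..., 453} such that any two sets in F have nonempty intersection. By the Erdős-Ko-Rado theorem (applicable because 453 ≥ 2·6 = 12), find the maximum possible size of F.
max |F| = C(452, 5) = 153769640640

The Erdős-Ko-Rado theorem states: for n ≥ 2k, an intersecting family of k-subsets of an n-element set has size at most C(n − 1, k − 1), with equality for 'star' families {A ⊆ [n] : |A| = k, i ∈ A} (fix an element i). For n = 453, k = 6: C(452, 5) = 153769640640.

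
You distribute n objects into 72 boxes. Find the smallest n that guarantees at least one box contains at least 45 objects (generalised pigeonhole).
n = (45 − 1)·72 + 1 = 3169

By the generalised pigeonhole principle, to guarantee some box contains ≥ r objects we need more than (r − 1) · k objects total. Threshold: n = (r − 1) · k + 1. With r = 45 and k = 72: n = 44 · 72 + 1 = 3168 + 1 = 3169. For n = 3168 = 44 · 72, we can put exactly 44 objects in every box, avoiding 45 in any single one — so 3169 is tight.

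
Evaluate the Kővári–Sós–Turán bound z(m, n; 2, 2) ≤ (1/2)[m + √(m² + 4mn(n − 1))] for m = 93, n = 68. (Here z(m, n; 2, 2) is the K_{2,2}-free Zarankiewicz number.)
z(93, 68; 2, 2) ≤ (1/2)[93 + √(93² + 4·93·68·67)] = (1/2)[93 + √1703481] = 699.0874

Kővári–Sós–Turán: let r_1, ..., r_93 be the row sums and z = Σ r_i the total number of 1s. Each pair of columns can share at most one row with both entries 1 (else a 2×2 all-ones block appears), so Σ_i C(r_i, 2) ≤ C(68, 2) = 2278. By convexity Σ_i C(r_i, 2) ≥ 93·C(z/93, 2) = z(z − 93)/(2·93), giving z² − 93z − 93·68·67 ≤ 0 and hence z ≤ (1/2)[93 + √(8649 + 4·423708)] = (1/2)[93 + √1703481] ≈ (1/2)(93 + 1305.1747) = 699.0874.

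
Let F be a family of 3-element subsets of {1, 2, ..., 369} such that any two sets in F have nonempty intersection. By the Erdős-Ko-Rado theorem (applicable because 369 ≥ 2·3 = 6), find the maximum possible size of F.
max |F| = C(368, 2) = 67528

Erdős-Ko-Rado (1961): when n ≥ 2k, max |F| = C(n−1, k−1). The bound is attained by the star {A : i ∈ A} for any fixed i ∈ [n]. Here C(369−1, 3−1) = C(368, 2) = 67528.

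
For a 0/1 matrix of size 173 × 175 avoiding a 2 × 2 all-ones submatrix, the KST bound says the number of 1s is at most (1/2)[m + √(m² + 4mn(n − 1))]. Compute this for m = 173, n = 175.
z(173, 175; 2, 2) ≤ (1/2)[173 + √(173² + 4·173·175·174)] = (1/2)[173 + √21101329] = 2383.3091

Kővári–Sós–Turán: let r_1, ..., r_173 be the row sums and z = Σ r_i the total number of 1s. Each pair of columns can share at most one row with both entries 1 (else a 2×2 all-ones block appears), so Σ_i C(r_i, 2) ≤ C(175, 2) = 15225. By convexity Σ_i C(r_i, 2) ≥ 173·C(z/173, 2) = z(z − 173)/(2·173), giving z² − 173z − 173·175·174 ≤ 0 and hence z ≤ (1/2)[173 + √(29929 + 4·5267850)] = (1/2)[173 + √21101329] ≈ (1/2)(173 + 4593.6183) = 2383.3091.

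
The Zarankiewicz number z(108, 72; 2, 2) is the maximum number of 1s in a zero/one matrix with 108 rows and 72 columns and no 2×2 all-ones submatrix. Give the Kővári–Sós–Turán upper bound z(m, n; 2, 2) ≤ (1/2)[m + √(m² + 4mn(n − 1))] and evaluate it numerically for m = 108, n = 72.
z(108, 72; 2, 2) ≤ (1/2)[108 + √(108² + 4·108·72·71)] = (1/2)[108 + √2220048] = 798.9913

Kővári–Sós–Turán: let r_1, ..., r_108 be the row sums and z = Σ r_i the total number of 1s. Each pair of columns can share at most one row with both entries 1 (else a 2×2 all-ones block appears), so Σ_i C(r_i, 2) ≤ C(72, 2) = 2556. By convexity Σ_i C(r_i, 2) ≥ 108·C(z/108, 2) = z(z − 108)/(2·108), giving z² − 108z − 108·72·71 ≤ 0 and hence z ≤ (1/2)[108 + √(11664 + 4·552096)] = (1/2)[108 + √2220048] ≈ (1/2)(108 + 1489.9826) = 798.9913.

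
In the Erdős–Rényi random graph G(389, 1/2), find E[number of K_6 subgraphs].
E[# K_6] = C(389, 6) · (1/2)^C(6, 2) = 4629552932928 / 2^15 = 72336764577/512 ≈ 141282743.314453

For each 6-subset S of vertices (there are C(389, 6) = 4629552932928 such S), let X_S = 1 if S induces a K_6 (all C(6, 2) = 15 edges present). Then P(X_S = 1) = (1/2)^15 = 1/32768. By linearity of expectation, E[# K_6] = C(389, 6) · (1/2)^15 = 4629552932928 / 32768 = 72336764577/512 ≈ 141282743.314453.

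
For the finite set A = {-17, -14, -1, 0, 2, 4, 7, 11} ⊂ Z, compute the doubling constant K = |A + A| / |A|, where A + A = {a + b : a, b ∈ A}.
K = |A + A| / |A| = 31/8

Enumerate A + A = {a + b : a, b ∈ A}. With |A| = 8, there are |A|^2 = 64 ordered sum pairs; collecting distinct values, A + A = {-34, -31, -28, -18, -17, -15, -14, -13, -12, -10, -7, -6, -3, -2, -1, 0, 1, 2, 3, 4, 6, 7, 8, 9, 10, 11, 13, 14, 15, 18, 22}, so |A + A| = 31. Thus K = 31/8. For comparison, the minimum possible |A + A| over all 8-element sets is 2·8 − 1 = 15 (so min K = 15/8), attained only by arithmetic progressions.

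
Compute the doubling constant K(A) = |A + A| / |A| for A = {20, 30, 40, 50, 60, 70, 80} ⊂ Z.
K = |A + A| / |A| = 13/7

Enumerate A + A = {a + b : a, b ∈ A}. With |A| = 7, there are |A|^2 = 49 ordered sum pairs; collecting distinct values, A + A = {40, 50, 60, 70, 80, 90, 100, 110, 120, 130, 140, 150, 160}, so |A + A| = 13. Thus K = 13/7. Here |A + A| = 2|A| − 1 = 13, the minimum possible — so K = 13/7 is minimal, which holds iff A is an arithmetic progression.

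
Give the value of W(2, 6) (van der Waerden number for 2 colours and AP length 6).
W(2, 6) = 1132

W(2, 6) = 1132. The lower bound W(2, 6) > 1131 comes from an explicit good 2-colouring of [1, 1131]; the upper bound W(2, 6) ≤ 1132 was verified by exhaustive search over 2-colourings of [1, 1132].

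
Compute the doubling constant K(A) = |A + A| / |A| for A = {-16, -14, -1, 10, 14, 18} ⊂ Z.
K = |A + A| / |A| = 19/6

Enumerate A + A = {a + b : a, b ∈ A}. With |A| = 6, there are |A|^2 = 36 ordered sum pairs; collecting distinct values, A + A = {-32, -30, -28, -17, -15, -6, -4, -2, 0, 2, 4, 9, 13, 17, 20, 24, 28, 32, 36}, so |A + A| = 19. Thus K = 19/6. For comparison, the minimum possible |A + A| over all 6-element sets is 2·6 − 1 = 11 (so min K = 11/6), attained only by arithmetic progressions.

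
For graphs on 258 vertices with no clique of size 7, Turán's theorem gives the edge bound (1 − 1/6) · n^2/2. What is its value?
Turán density bound = (5/6) · 258^2/2 = 27735

Turán's theorem: ex(n, K_{r+1}) is achieved by the complete r-partite Turán graph T(n, r) with parts as balanced as possible, and is at most (1 − 1/r) · n^2/2. For r = 6, n = 258: the density bound is (5/6) · 66564/2 = 27735. Since 6 ∣ 258, the Turán graph T(258, 6) has parts of equal size 43, and its edge count e(T(258, 6)) = 27735 attains the density bound exactly.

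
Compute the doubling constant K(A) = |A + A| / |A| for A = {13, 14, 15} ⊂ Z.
K = |A + A| / |A| = 5/3

Enumerate A + A = {a + b : a, b ∈ A}. With |A| = 3, there are |A|^2 = 9 ordered sum pairs; collecting distinct values, A + A = {26, 27, 28, 29, 30}, so |A + A| = 5. Thus K = 5/3. Here |A + A| = 2|A| − 1 = 5, the minimum possible — so K = 5/3 is minimal, which holds iff A is an arithmetic progression.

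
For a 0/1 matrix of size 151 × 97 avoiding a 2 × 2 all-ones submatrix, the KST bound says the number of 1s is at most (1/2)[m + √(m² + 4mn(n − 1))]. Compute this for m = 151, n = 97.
z(151, 97; 2, 2) ≤ (1/2)[151 + √(151² + 4·151·97·96)] = (1/2)[151 + √5647249] = 1263.6971

Kővári–Sós–Turán: let r_1, ..., r_151 be the row sums and z = Σ r_i the total number of 1s. Each pair of columns can share at most one row with both entries 1 (else a 2×2 all-ones block appears), so Σ_i C(r_i, 2) ≤ C(97, 2) = 4656. By convexity Σ_i C(r_i, 2) ≥ 151·C(z/151, 2) = z(z − 151)/(2·151), giving z² − 151z − 151·97·96 ≤ 0 and hence z ≤ (1/2)[151 + √(22801 + 4·1406112)] = (1/2)[151 + √5647249] ≈ (1/2)(151 + 2376.3941) = 1263.6971.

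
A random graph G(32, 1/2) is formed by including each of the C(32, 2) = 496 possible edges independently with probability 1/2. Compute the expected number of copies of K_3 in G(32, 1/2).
E[# K_3] = C(32, 3) · (1/2)^C(3, 2) = 4960 / 2^3 = 620

For each 3-subset S of vertices (there are C(32, 3) = 4960 such S), let X_S = 1 if S induces a K_3 (all C(3, 2) = 3 edges present). Then P(X_S = 1) = (1/2)^3 = 1/8. By linearity of expectation, E[# K_3] = C(32, 3) · (1/2)^3 = 4960 / 8 = 620.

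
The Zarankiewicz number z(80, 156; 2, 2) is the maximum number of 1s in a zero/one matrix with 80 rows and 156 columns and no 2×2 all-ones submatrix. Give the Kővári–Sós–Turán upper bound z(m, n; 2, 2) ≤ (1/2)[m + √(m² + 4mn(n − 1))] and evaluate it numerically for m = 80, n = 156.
z(80, 156; 2, 2) ≤ (1/2)[80 + √(80² + 4·80·156·155)] = (1/2)[80 + √7744000] = 1431.4022

Kővári–Sós–Turán: let r_1, ..., r_80 be the row sums and z = Σ r_i the total number of 1s. Each pair of columns can share at most one row with both entries 1 (else a 2×2 all-ones block appears), so Σ_i C(r_i, 2) ≤ C(156, 2) = 12090. By convexity Σ_i C(r_i, 2) ≥ 80·C(z/80, 2) = z(z − 80)/(2·80), giving z² − 80z − 80·156·155 ≤ 0 and hence z ≤ (1/2)[80 + √(6400 + 4·1934400)] = (1/2)[80 + √7744000] ≈ (1/2)(80 + 2782.8043) = 1431.4022.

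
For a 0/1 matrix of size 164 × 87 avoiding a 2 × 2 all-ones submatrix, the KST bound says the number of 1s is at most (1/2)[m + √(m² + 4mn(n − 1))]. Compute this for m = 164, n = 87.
z(164, 87; 2, 2) ≤ (1/2)[164 + √(164² + 4·164·87·86)] = (1/2)[164 + √4935088] = 1192.7529

Kővári–Sós–Turán: let r_1, ..., r_164 be the row sums and z = Σ r_i the total number of 1s. Each pair of columns can share at most one row with both entries 1 (else a 2×2 all-ones block appears), so Σ_i C(r_i, 2) ≤ C(87, 2) = 3741. By convexity Σ_i C(r_i, 2) ≥ 164·C(z/164, 2) = z(z − 164)/(2·164), giving z² − 164z − 164·87·86 ≤ 0 and hence z ≤ (1/2)[164 + √(26896 + 4·1227048)] = (1/2)[164 + √4935088] ≈ (1/2)(164 + 2221.5058) = 1192.7529.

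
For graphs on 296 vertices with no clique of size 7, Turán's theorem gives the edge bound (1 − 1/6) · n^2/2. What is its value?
Turán density bound = (5/6) · 296^2/2 = 109520/3 ≈ 36506.6667

Turán's theorem: ex(n, K_{r+1}) is achieved by the complete r-partite Turán graph T(n, r) with parts as balanced as possible, and is at most (1 − 1/r) · n^2/2. For r = 6, n = 296: the density bound is (5/6) · 87616/2 = 109520/3 ≈ 36506.6667. The integer-valued extremum is e(T(296, 6)) = 36506, which is strictly less than the density bound 109520/3 since 6 ∤ 296 (the parts of T(296, 6) cannot all be equal).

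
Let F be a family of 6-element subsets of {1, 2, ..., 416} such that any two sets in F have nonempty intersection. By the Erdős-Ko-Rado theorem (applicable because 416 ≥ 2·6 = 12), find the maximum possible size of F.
max |F| = C(415, 5) = 100128170583

The Erdős-Ko-Rado theorem states: for n ≥ 2k, an intersecting family of k-subsets of an n-element set has size at most C(n − 1, k − 1), with equality for 'star' families {A ⊆ [n] : |A| = k, i ∈ A} (fix an element i). For n = 416, k = 6: C(415, 5) = 100128170583.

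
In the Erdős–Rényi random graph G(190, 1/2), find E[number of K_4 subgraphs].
E[# K_4] = C(190, 4) · (1/2)^C(4, 2) = 52602165 / 2^6 = 821908.828125

For each 4-subset S of vertices (there are C(190, 4) = 52602165 such S), let X_S = 1 if S induces a K_4 (all C(4, 2) = 6 edges present). Then P(X_S = 1) = (1/2)^6 = 1/64. By linearity of expectation, E[# K_4] = C(190, 4) · (1/2)^6 = 52602165 / 64 = 821908.828125.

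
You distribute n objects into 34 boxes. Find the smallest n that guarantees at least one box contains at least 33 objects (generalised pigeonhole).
n = (33 − 1)·34 + 1 = 1089

By the generalised pigeonhole principle, to guarantee some box contains ≥ r objects we need more than (r − 1) · k objects total. Threshold: n = (r − 1) · k + 1. With r = 33 and k = 34: n = 32 · 34 + 1 = 1088 + 1 = 1089. For n = 1088 = 32 · 34, we can put exactly 32 objects in every box, avoiding 33 in any single one — so 1089 is tight.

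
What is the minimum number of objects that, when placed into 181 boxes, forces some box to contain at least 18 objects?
n = (18 − 1)·181 + 1 = 3078

By the generalised pigeonhole principle, to guarantee some box contains ≥ r objects we need more than (r − 1) · k objects total. Threshold: n = (r − 1) · k + 1. With r = 18 and k = 181: n = 17 · 181 + 1 = 3077 + 1 = 3078. For n = 3077 = 17 · 181, we can put exactly 17 objects in every box, avoiding 18 in any single one — so 3078 is tight.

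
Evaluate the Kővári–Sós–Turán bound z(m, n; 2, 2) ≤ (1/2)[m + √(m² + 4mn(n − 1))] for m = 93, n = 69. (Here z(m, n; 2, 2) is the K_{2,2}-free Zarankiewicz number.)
z(93, 69; 2, 2) ≤ (1/2)[93 + √(93² + 4·93·69·68)] = (1/2)[93 + √1754073] = 708.7071

Kővári–Sós–Turán: let r_1, ..., r_93 be the row sums and z = Σ r_i the total number of 1s. Each pair of columns can share at most one row with both entries 1 (else a 2×2 all-ones block appears), so Σ_i C(r_i, 2) ≤ C(69, 2) = 2346. By convexity Σ_i C(r_i, 2) ≥ 93·C(z/93, 2) = z(z − 93)/(2·93), giving z² − 93z − 93·69·68 ≤ 0 and hence z ≤ (1/2)[93 + √(8649 + 4·436356)] = (1/2)[93 + √1754073] ≈ (1/2)(93 + 1324.4142) = 708.7071.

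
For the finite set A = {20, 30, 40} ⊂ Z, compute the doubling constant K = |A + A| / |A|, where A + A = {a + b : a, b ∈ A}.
K = |A + A| / |A| = 5/3

Enumerate A + A = {a + b : a, b ∈ A}. With |A| = 3, there are |A|^2 = 9 ordered sum pairs; collecting distinct values, A + A = {40, 50, 60, 70, 80}, so |A + A| = 5. Thus K = 5/3. Here |A + A| = 2|A| − 1 = 5, the minimum possible — so K = 5/3 is minimal, which holds iff A is an arithmetic progression.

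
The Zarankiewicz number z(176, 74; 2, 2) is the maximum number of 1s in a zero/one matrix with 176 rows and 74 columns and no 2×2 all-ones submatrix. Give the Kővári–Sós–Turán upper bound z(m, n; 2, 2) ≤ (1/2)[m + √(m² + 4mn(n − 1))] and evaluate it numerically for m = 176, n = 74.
z(176, 74; 2, 2) ≤ (1/2)[176 + √(176² + 4·176·74·73)] = (1/2)[176 + √3833984] = 1067.0281

Kővári–Sós–Turán: let r_1, ..., r_176 be the row sums and z = Σ r_i the total number of 1s. Each pair of columns can share at most one row with both entries 1 (else a 2×2 all-ones block appears), so Σ_i C(r_i, 2) ≤ C(74, 2) = 2701. By convexity Σ_i C(r_i, 2) ≥ 176·C(z/176, 2) = z(z − 176)/(2·176), giving z² − 176z − 176·74·73 ≤ 0 and hence z ≤ (1/2)[176 + √(30976 + 4·950752)] = (1/2)[176 + √3833984] ≈ (1/2)(176 + 1958.0562) = 1067.0281.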